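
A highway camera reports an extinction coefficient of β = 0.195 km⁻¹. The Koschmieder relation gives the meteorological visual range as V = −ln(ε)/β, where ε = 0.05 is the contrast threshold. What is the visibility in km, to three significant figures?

V = −ln(0.05) / 0.195 = 2.996 / 0.195 = 15.3627 km.

15.4 km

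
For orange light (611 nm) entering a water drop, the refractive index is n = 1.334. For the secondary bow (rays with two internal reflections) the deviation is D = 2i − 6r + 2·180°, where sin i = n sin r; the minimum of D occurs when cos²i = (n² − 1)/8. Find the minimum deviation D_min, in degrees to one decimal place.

231.2°

cos²i = (1.77956 − 1)/8 = 0.09744; i = arccos(0.31216) = 71.810°.
sin r = sin 71.810°/1.334 = 0.71217; r = 45.411°.
D_min = 2·71.810° − 6·45.411° + 360° = 231.153°.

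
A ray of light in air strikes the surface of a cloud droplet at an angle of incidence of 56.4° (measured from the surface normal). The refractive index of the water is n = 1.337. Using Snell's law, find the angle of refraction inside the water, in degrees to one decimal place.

38.5°

Snell: sin θ_r = sin θ_i / n = sin 56.4° / 1.337 = 0.8329 / 1.337 = 0.6230.
θ_r = arcsin(0.6230) = 38.53°.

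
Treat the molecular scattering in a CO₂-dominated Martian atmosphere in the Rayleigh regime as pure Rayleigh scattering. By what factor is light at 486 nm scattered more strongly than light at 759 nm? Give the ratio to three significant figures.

Rayleigh scattering ∝ λ⁻⁴, so the ratio of coefficients is the inverse fourth power of the wavelength ratio.
σ(486)/σ(759) = (759/486)⁴ = (1.5617)⁴ = 5.949.

5.95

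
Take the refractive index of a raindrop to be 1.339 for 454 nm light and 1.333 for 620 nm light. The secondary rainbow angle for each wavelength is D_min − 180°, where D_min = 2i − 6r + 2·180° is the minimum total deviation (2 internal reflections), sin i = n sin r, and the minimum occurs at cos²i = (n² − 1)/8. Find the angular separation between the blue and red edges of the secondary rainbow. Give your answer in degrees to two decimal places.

1.56°

At 454 nm (n = 1.339): cos²i = 0.09912 → i = 71.650°, r = 45.141°, D_min = 232.451°, rainbow angle = 52.451°.
At 620 nm (n = 1.333): cos²i = 0.09711 → i = 71.843°, r = 45.466°, D_min = 230.891°, rainbow angle = 50.891°.
Angular width = |52.451° − 50.891°| = 1.560°.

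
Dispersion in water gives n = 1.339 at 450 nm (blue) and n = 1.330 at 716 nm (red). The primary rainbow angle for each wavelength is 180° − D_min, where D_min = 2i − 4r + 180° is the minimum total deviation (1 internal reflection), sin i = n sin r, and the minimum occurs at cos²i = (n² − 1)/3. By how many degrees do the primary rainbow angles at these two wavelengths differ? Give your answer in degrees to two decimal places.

1.30°

At 450 nm (n = 1.339): cos²i = 0.26431 → i = 59.062°, r = 39.834°, D_min = 138.786°, rainbow angle = 41.214°.
At 716 nm (n = 1.330): cos²i = 0.25630 → i = 59.585°, r = 40.422°, D_min = 137.484°, rainbow angle = 42.516°.
Angular width = |41.214° − 42.516°| = 1.303°.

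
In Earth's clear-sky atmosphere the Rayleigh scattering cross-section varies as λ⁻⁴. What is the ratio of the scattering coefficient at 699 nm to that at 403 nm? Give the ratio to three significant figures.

Rayleigh scattering ∝ λ⁻⁴, so the ratio of coefficients is the inverse fourth power of the wavelength ratio.
σ(699)/σ(403) = (403/699)⁴ = (0.5765)⁴ = 0.1105.

0.110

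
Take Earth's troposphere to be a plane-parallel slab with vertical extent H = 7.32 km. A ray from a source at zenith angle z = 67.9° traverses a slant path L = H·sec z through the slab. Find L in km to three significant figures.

19.5 km

sec z = 1/cos 67.9° = 2.6580.
L = 7.32 × 2.6580 = 19.456 km.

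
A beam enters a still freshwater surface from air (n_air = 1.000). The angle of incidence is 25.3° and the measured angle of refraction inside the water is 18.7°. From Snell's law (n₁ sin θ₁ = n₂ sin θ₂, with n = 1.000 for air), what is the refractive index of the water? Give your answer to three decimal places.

1.333

n = sin θ_i / sin θ_r = sin 25.3° / sin 18.7° = 0.4274 / 0.3206 = 1.3329.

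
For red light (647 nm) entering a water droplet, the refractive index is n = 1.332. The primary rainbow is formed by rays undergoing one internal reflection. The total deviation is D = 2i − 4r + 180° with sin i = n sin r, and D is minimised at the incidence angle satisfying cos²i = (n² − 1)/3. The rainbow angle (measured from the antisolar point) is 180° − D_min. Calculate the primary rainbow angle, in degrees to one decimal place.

42.2°

cos²i = (1.77422 − 1)/3 = 0.25807; i = arccos(0.50801) = 59.469°.
sin r = sin 59.469°/1.332 = 0.64666; r = 40.290°.
D_min = 2·59.469° − 4·40.290° + 180° = 137.776°.
Rainbow angle = 180° − D_min = 42.224°.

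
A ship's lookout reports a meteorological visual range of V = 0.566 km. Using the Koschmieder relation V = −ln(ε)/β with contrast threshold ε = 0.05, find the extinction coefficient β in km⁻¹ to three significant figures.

5.29 km⁻¹

β = −ln(0.05) / V = 2.996 / 0.566 = 5.2928 km⁻¹.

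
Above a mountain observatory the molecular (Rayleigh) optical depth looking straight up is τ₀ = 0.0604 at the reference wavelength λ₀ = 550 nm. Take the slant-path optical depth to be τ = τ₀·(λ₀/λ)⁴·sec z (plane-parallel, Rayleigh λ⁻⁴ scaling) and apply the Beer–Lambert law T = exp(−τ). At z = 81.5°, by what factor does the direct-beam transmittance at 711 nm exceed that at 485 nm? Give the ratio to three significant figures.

Airmass: sec 81.5° = 6.7655.
τ(711 nm) = 0.0604 × (550/711)⁴ × 6.7655 = 0.0604 × 0.3581 × 6.7655 = 0.1463.
τ(485 nm) = 0.0604 × (550/485)⁴ × 6.7655 = 0.0604 × 1.6538 × 6.7655 = 0.6758.
T(711)/T(485) = exp(τ_B − τ_A) = exp(0.5295) = 1.6980.

1.70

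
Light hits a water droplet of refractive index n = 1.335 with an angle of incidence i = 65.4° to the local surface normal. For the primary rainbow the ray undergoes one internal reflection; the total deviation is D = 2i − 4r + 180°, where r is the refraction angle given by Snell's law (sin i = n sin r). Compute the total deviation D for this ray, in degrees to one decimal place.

139.1°

sin r = sin 65.4° / 1.335 = 0.9092/1.335 = 0.6811; r = 42.93°.
D = 2·65.4° − 4·42.93° + 180° = 130.80° − 171.71° + 180° = 139.09°.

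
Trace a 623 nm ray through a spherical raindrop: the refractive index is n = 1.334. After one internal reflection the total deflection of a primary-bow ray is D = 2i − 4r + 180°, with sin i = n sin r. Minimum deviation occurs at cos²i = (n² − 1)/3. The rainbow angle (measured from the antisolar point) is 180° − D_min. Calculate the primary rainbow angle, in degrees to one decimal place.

cos²i = (1.77956 − 1)/3 = 0.25985; i = arccos(0.50976) = 59.352°.
sin r = sin 59.352°/1.334 = 0.64492; r = 40.159°.
D_min = 2·59.352° − 4·40.159° + 180° = 138.067°.
Rainbow angle = 180° − D_min = 41.933°.

41.9°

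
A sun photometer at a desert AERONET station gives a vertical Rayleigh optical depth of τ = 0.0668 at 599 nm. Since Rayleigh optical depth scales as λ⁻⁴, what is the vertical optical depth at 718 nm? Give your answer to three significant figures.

0.0324

τ(718 nm) = τ(599 nm) × (599/718)⁴ = 0.0668 × (0.8343)⁴ = 0.0668 × 0.4844 = 0.0324.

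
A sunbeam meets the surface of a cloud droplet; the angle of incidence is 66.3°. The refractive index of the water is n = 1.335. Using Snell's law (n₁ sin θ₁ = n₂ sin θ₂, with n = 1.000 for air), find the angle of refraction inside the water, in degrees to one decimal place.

Snell: sin θ_r = sin θ_i / n = sin 66.3° / 1.335 = 0.9157 / 1.335 = 0.6859.
θ_r = arcsin(0.6859) = 43.31°.

43.3°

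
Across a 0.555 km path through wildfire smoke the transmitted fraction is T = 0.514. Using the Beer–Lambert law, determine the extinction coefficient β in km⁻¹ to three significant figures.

Beer–Lambert: T = exp(−βL) ⇒ β = −ln(T)/L = −ln(0.514)/0.555 = 0.6655/0.555 = 1.199 km⁻¹.

1.20 km⁻¹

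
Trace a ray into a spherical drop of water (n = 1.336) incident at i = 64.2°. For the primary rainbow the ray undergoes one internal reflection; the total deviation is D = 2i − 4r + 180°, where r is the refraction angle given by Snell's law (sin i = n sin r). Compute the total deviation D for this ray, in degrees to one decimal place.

138.9°

sin r = sin 64.2° / 1.336 = 0.9003/1.336 = 0.6739; r = 42.37°.
D = 2·64.2° − 4·42.37° + 180° = 128.40° − 169.47° + 180° = 138.93°.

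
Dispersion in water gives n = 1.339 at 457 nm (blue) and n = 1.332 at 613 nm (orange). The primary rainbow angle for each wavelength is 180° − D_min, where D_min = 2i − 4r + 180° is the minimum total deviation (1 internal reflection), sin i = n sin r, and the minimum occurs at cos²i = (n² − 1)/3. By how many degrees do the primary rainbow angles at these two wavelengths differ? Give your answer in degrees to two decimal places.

1.01°

At 457 nm (n = 1.339): cos²i = 0.26431 → i = 59.062°, r = 39.834°, D_min = 138.786°, rainbow angle = 41.214°.
At 613 nm (n = 1.332): cos²i = 0.25807 → i = 59.469°, r = 40.290°, D_min = 137.776°, rainbow angle = 42.224°.
Angular width = |41.214° − 42.224°| = 1.010°.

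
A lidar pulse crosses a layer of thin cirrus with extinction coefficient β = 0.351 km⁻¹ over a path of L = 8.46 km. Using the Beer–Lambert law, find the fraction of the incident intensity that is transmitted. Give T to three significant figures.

τ = β·L = 0.351 × 8.46 = 2.9695.
T = exp(−2.9695) = 0.0513.

0.0513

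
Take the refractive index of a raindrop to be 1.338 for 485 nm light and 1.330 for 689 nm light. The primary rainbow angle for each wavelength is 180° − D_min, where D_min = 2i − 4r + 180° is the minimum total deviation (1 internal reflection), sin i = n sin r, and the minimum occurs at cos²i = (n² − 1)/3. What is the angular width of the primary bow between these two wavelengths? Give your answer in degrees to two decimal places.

At 485 nm (n = 1.338): cos²i = 0.26341 → i = 59.120°, r = 39.899°, D_min = 138.643°, rainbow angle = 41.357°.
At 689 nm (n = 1.330): cos²i = 0.25630 → i = 59.585°, r = 40.422°, D_min = 137.484°, rainbow angle = 42.516°.
Angular width = |41.357° − 42.516°| = 1.160°.

1.16°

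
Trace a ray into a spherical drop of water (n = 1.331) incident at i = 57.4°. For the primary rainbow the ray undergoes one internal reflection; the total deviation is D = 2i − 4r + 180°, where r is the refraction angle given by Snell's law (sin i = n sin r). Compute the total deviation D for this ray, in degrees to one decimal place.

137.7°

sin r = sin 57.4° / 1.331 = 0.8425/1.331 = 0.6329; r = 39.27°.
D = 2·57.4° − 4·39.27° + 180° = 114.80° − 157.07° + 180° = 137.73°.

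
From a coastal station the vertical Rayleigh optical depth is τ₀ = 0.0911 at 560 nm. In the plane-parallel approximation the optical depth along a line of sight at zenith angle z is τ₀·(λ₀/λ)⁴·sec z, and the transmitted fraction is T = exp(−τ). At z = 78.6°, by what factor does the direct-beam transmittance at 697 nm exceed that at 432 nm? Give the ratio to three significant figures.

3.03

Airmass: sec 78.6° = 5.0593.
τ(697 nm) = 0.0911 × (560/697)⁴ × 5.0593 = 0.0911 × 0.4167 × 5.0593 = 0.1921.
τ(432 nm) = 0.0911 × (560/432)⁴ × 5.0593 = 0.0911 × 2.8237 × 5.0593 = 1.3014.
T(697)/T(432) = exp(τ_B − τ_A) = exp(1.1094) = 3.0325.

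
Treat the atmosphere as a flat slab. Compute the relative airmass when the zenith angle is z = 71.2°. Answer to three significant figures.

3.10

X = sec z = 1/cos 71.2° = 1/0.3223 = 3.1030.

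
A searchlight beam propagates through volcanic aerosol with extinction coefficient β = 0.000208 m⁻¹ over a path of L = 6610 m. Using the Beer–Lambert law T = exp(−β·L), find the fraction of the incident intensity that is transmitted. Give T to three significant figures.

τ = β·L = 0.000208 × 6610 = 1.3749.
T = exp(−1.3749) = 0.2529.

0.253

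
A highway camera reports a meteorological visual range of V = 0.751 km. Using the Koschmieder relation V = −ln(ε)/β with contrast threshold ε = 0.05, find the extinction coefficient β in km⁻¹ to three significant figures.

β = −ln(0.05) / V = 2.996 / 0.751 = 3.9890 km⁻¹.

3.99 km⁻¹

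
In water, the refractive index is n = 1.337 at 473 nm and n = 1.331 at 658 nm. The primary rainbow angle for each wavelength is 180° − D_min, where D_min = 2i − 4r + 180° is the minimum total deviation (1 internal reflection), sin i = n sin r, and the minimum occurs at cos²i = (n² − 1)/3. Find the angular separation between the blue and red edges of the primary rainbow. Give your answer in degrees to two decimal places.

At 473 nm (n = 1.337): cos²i = 0.26252 → i = 59.178°, r = 39.964°, D_min = 138.500°, rainbow angle = 41.500°.
At 658 nm (n = 1.331): cos²i = 0.25719 → i = 59.527°, r = 40.356°, D_min = 137.630°, rainbow angle = 42.370°.
Angular width = |41.500° − 42.370°| = 0.870°.

0.87°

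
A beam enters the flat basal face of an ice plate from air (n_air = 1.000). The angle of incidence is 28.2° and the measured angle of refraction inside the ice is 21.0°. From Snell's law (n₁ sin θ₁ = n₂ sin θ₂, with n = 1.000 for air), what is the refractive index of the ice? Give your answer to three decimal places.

1.319

n = sin θ_i / sin θ_r = sin 28.2° / sin 21.0° = 0.4726 / 0.3584 = 1.3186.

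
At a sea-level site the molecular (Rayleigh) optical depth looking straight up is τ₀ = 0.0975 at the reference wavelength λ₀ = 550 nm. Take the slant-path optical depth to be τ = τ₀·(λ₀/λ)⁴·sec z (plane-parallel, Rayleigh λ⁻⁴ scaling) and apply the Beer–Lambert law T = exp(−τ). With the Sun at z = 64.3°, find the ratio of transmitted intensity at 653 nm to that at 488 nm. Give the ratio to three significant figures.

1.28

Airmass: sec 64.3° = 2.3060.
τ(653 nm) = 0.0975 × (550/653)⁴ × 2.3060 = 0.0975 × 0.5033 × 2.3060 = 0.1131.
τ(488 nm) = 0.0975 × (550/488)⁴ × 2.3060 = 0.0975 × 1.6135 × 2.3060 = 0.3628.
T(653)/T(488) = exp(τ_B − τ_A) = exp(0.2496) = 1.2835.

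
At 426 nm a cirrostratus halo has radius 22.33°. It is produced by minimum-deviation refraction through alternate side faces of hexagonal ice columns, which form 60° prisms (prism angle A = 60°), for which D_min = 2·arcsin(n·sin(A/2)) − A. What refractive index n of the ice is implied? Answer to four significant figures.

1.316

Rearranging: n = sin((D_min + A)/2) / sin(A/2).
(D_min + A)/2 = (22.33° + 60°)/2 = 41.165°.
n = sin 41.165° / sin 30° = 0.6582 / 0.5000 = 1.3165.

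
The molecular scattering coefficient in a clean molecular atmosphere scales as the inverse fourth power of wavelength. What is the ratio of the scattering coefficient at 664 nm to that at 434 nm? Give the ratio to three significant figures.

0.183

Rayleigh scattering ∝ λ⁻⁴, so the ratio of coefficients is the inverse fourth power of the wavelength ratio.
σ(664)/σ(434) = (434/664)⁴ = (0.6536)⁴ = 0.1825.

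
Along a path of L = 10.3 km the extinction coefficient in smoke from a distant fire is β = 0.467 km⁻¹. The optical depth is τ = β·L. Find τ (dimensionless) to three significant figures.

4.81

τ = β·L = 0.467 × 10.3 = 4.8101.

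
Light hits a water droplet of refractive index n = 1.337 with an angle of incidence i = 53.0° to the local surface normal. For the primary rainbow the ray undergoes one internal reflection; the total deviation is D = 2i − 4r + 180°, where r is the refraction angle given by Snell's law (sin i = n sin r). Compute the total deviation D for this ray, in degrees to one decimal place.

sin r = sin 53.0° / 1.337 = 0.7986/1.337 = 0.5973; r = 36.68°.
D = 2·53.0° − 4·36.68° + 180° = 106.00° − 146.72° + 180° = 139.28°.

139.3°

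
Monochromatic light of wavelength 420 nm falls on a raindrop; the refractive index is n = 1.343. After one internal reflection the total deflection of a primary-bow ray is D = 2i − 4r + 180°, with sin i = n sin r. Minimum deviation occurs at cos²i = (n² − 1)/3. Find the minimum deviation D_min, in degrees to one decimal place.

cos²i = (1.80365 − 1)/3 = 0.26788; i = arccos(0.51757) = 58.830°.
sin r = sin 58.830°/1.343 = 0.63711; r = 39.577°.
D_min = 2·58.830° − 4·39.577° + 180° = 139.354°.

139.4°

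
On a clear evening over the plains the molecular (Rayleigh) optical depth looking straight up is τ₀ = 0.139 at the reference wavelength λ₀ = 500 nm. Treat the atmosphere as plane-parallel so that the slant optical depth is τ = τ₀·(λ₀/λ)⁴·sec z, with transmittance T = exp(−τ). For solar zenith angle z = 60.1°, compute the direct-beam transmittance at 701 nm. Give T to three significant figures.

sec 60.1° = 2.0061.
τ = 0.139 × (500/701)⁴ × 2.0061 = 0.139 × 0.2588 × 2.0061 = 0.0722.
T = exp(−0.0722) = 0.9304.

0.930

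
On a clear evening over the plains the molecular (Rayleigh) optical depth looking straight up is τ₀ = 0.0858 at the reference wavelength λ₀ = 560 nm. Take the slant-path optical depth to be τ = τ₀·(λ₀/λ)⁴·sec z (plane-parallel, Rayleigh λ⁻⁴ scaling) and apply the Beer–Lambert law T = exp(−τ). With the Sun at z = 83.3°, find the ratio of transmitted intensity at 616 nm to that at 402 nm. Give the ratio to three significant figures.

Airmass: sec 83.3° = 8.5711.
τ(616 nm) = 0.0858 × (560/616)⁴ × 8.5711 = 0.0858 × 0.6830 × 8.5711 = 0.5023.
τ(402 nm) = 0.0858 × (560/402)⁴ × 8.5711 = 0.0858 × 3.7657 × 8.5711 = 2.7693.
T(616)/T(402) = exp(τ_B − τ_A) = exp(2.2670) = 9.6507.

9.65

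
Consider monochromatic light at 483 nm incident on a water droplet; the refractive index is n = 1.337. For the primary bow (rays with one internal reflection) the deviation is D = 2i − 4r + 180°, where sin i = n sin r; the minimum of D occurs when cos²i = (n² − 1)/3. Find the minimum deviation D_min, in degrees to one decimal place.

cos²i = (1.78757 − 1)/3 = 0.26252; i = arccos(0.51237) = 59.178°.
sin r = sin 59.178°/1.337 = 0.64231; r = 39.964°.
D_min = 2·59.178° − 4·39.964° + 180° = 138.500°.

138.5°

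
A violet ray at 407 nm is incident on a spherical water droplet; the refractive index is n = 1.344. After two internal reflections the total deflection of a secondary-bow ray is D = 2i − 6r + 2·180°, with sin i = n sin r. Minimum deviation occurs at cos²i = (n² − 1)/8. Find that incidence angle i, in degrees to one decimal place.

cos²i = (1.344² − 1)/8 = (1.80634 − 1)/8 = 0.10079.
cos i = 0.31748, so i = 71.490°.

71.5°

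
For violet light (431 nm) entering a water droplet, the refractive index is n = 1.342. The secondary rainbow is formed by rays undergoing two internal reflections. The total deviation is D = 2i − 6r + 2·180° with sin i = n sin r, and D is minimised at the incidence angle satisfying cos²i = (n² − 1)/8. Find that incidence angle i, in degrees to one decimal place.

71.6°

cos²i = (1.342² − 1)/8 = (1.80096 − 1)/8 = 0.10012.
cos i = 0.31642, so i = 71.554°.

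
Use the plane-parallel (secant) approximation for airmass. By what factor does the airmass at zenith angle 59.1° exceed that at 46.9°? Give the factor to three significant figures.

X(59.1°)/X(46.9°) = sec 59.1° / sec 46.9° = cos 46.9° / cos 59.1° = 0.6833/0.5135 = 1.3305.

1.33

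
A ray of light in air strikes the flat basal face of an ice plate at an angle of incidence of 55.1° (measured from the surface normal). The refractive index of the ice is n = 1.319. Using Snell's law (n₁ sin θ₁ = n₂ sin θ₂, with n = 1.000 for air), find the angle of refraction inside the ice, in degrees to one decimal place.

Snell: sin θ_r = sin θ_i / n = sin 55.1° / 1.319 = 0.8202 / 1.319 = 0.6218.
θ_r = arcsin(0.6218) = 38.45°.

38.4°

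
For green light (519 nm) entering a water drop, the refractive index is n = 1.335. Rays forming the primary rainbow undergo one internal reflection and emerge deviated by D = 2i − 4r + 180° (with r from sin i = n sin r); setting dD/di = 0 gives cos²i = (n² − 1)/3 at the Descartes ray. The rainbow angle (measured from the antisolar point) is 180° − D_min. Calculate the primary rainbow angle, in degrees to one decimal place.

cos²i = (1.78222 − 1)/3 = 0.26074; i = arccos(0.51063) = 59.294°.
sin r = sin 59.294°/1.335 = 0.64405; r = 40.094°.
D_min = 2·59.294° − 4·40.094° + 180° = 138.212°.
Rainbow angle = 180° − D_min = 41.788°.

41.8°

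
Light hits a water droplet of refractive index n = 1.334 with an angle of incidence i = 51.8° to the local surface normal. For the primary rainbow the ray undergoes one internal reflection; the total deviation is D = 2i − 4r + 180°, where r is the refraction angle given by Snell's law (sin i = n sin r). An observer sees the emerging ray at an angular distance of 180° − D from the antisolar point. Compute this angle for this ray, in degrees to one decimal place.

40.8°

sin r = sin 51.8° / 1.334 = 0.7859/1.334 = 0.5891; r = 36.09°.
D = 2·51.8° − 4·36.09° + 180° = 103.60° − 144.37° + 180° = 139.23°.
Angle from antisolar point = 180° − D = 40.77°.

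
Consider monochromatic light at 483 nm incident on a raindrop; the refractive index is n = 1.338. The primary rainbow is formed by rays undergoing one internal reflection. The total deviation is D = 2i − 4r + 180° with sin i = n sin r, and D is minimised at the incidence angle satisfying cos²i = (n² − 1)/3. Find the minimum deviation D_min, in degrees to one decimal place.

cos²i = (1.79024 − 1)/3 = 0.26341; i = arccos(0.51324) = 59.120°.
sin r = sin 59.120°/1.338 = 0.64144; r = 39.899°.
D_min = 2·59.120° − 4·39.899° + 180° = 138.643°.

138.6°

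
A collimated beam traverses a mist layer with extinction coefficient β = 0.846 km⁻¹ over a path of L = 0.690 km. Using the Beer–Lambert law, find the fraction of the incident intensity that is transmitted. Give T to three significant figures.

τ = β·L = 0.846 × 0.690 = 0.5837.
T = exp(−0.5837) = 0.5578.

0.558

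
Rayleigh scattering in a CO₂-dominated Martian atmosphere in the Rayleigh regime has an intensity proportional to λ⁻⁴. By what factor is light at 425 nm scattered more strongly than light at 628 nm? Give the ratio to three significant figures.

4.77

Rayleigh scattering ∝ λ⁻⁴, so the ratio of coefficients is the inverse fourth power of the wavelength ratio.
σ(425)/σ(628) = (628/425)⁴ = (1.4776)⁴ = 4.767.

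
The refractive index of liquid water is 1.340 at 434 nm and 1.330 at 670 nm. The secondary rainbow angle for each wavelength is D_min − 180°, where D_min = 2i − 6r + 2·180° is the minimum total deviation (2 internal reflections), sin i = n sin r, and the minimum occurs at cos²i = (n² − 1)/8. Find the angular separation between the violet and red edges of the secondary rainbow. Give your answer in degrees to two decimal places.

2.61°

At 434 nm (n = 1.340): cos²i = 0.09945 → i = 71.618°, r = 45.088°, D_min = 232.709°, rainbow angle = 52.709°.
At 670 nm (n = 1.330): cos²i = 0.09611 → i = 71.940°, r = 45.630°, D_min = 230.101°, rainbow angle = 50.101°.
Angular width = |52.709° − 50.101°| = 2.608°.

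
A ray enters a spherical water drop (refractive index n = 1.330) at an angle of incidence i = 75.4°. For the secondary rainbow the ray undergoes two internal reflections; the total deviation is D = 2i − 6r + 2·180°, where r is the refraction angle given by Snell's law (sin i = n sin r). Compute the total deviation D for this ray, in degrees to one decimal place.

230.7°

sin r = sin 75.4° / 1.330 = 0.9677/1.330 = 0.7276; r = 46.69°.
D = 2·75.4° − 6·46.69° + 2·180° = 150.80° − 280.11° + 360° = 230.69°.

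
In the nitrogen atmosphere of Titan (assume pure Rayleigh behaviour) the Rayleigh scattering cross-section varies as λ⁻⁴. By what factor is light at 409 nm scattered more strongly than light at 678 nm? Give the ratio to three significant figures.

7.55

Rayleigh scattering ∝ λ⁻⁴, so the ratio of coefficients is the inverse fourth power of the wavelength ratio.
σ(409)/σ(678) = (678/409)⁴ = (1.6577)⁴ = 7.551.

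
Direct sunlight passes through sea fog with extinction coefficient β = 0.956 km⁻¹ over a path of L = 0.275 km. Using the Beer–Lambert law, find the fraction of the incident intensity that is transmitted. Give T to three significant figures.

τ = β·L = 0.956 × 0.275 = 0.2629.
T = exp(−0.2629) = 0.7688.

0.769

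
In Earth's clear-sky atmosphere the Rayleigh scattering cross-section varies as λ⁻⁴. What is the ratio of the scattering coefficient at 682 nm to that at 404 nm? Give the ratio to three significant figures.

Rayleigh scattering ∝ λ⁻⁴, so the ratio of coefficients is the inverse fourth power of the wavelength ratio.
σ(682)/σ(404) = (404/682)⁴ = (0.5924)⁴ = 0.1231.

0.123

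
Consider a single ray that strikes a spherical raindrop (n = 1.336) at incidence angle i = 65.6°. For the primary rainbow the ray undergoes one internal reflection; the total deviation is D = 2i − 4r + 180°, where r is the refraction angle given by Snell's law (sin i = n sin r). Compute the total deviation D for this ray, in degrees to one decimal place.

139.3°

sin r = sin 65.6° / 1.336 = 0.9107/1.336 = 0.6816; r = 42.97°.
D = 2·65.6° − 4·42.97° + 180° = 131.20° − 171.89° + 180° = 139.31°.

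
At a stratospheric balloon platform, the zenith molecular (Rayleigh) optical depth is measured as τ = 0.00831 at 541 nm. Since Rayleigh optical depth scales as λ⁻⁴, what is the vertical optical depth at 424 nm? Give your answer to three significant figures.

τ(424 nm) = τ(541 nm) × (541/424)⁴ = 0.00831 × (1.2759)⁴ = 0.00831 × 2.6505 = 0.0220.

0.0220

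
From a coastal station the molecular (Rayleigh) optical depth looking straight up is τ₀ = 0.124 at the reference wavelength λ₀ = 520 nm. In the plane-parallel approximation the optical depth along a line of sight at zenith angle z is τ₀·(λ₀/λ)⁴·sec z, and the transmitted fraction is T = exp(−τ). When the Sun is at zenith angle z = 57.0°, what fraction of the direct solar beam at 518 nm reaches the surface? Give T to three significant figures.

0.794

sec 57.0° = 1.8361.
τ = 0.124 × (520/518)⁴ × 1.8361 = 0.124 × 1.0155 × 1.8361 = 0.2312.
T = exp(−0.2312) = 0.7936.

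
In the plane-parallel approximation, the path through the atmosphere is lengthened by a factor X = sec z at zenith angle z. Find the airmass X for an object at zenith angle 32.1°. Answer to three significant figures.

1.18

X = sec z = 1/cos 32.1° = 1/0.8471 = 1.1805.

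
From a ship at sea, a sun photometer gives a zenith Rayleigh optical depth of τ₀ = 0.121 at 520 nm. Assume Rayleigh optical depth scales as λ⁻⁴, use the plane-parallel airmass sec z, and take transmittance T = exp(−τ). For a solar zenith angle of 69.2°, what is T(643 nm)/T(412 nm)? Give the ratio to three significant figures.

2.05

Airmass: sec 69.2° = 2.8161.
τ(643 nm) = 0.121 × (520/643)⁴ × 2.8161 = 0.121 × 0.4277 × 2.8161 = 0.1457.
τ(412 nm) = 0.121 × (520/412)⁴ × 2.8161 = 0.121 × 2.5376 × 2.8161 = 0.8647.
T(643)/T(412) = exp(τ_B − τ_A) = exp(0.7189) = 2.0522.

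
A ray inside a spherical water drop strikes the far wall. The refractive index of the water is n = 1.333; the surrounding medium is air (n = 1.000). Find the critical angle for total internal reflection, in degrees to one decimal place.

sin θ_c = n_air / n = 1.000 / 1.333 = 0.7502.
θ_c = arcsin(0.7502) = 48.61°.

48.6°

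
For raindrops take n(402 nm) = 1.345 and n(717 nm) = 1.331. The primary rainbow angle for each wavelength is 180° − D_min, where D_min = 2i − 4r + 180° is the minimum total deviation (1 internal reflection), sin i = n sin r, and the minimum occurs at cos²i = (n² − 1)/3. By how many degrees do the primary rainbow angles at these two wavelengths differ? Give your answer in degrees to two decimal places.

At 402 nm (n = 1.345): cos²i = 0.26967 → i = 58.715°, r = 39.448°, D_min = 139.635°, rainbow angle = 40.365°.
At 717 nm (n = 1.331): cos²i = 0.25719 → i = 59.527°, r = 40.356°, D_min = 137.630°, rainbow angle = 42.370°.
Angular width = |40.365° − 42.370°| = 2.005°.

2.01°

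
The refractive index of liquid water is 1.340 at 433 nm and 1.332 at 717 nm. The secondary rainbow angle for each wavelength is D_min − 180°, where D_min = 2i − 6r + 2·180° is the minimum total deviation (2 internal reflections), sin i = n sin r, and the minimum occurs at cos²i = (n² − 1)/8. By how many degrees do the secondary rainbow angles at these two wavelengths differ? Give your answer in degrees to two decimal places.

At 433 nm (n = 1.340): cos²i = 0.09945 → i = 71.618°, r = 45.088°, D_min = 232.709°, rainbow angle = 52.709°.
At 717 nm (n = 1.332): cos²i = 0.09678 → i = 71.875°, r = 45.520°, D_min = 230.628°, rainbow angle = 50.628°.
Angular width = |52.709° − 50.628°| = 2.080°.

2.08°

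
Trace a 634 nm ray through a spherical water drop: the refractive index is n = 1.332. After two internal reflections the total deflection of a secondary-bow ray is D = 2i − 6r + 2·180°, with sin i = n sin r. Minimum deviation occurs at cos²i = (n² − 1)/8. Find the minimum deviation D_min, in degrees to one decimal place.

cos²i = (1.77422 − 1)/8 = 0.09678; i = arccos(0.31109) = 71.875°.
sin r = sin 71.875°/1.332 = 0.71350; r = 45.520°.
D_min = 2·71.875° − 6·45.520° + 360° = 230.628°.

230.6°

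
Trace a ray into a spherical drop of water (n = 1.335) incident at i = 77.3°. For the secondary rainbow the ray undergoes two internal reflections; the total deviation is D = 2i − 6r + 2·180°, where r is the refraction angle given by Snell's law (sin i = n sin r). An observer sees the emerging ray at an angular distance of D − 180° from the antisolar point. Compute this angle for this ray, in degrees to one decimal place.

52.9°

sin r = sin 77.3° / 1.335 = 0.9755/1.335 = 0.7307; r = 46.95°.
D = 2·77.3° − 6·46.95° + 2·180° = 154.60° − 281.69° + 360° = 232.91°.
Angle from antisolar point = D − 180° = 52.91°.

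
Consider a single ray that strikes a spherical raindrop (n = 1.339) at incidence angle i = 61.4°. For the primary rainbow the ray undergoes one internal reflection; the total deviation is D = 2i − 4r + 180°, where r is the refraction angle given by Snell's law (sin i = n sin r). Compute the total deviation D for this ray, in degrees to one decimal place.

138.9°

sin r = sin 61.4° / 1.339 = 0.8780/1.339 = 0.6557; r = 40.97°.
D = 2·61.4° − 4·40.97° + 180° = 122.80° − 163.89° + 180° = 138.91°.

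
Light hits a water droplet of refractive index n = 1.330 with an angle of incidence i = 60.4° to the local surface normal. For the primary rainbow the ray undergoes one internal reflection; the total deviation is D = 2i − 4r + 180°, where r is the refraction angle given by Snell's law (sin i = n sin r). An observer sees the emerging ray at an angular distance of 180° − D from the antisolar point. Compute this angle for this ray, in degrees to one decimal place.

sin r = sin 60.4° / 1.330 = 0.8695/1.330 = 0.6538; r = 40.83°.
D = 2·60.4° − 4·40.83° + 180° = 120.80° − 163.30° + 180° = 137.50°.
Angle from antisolar point = 180° − D = 42.50°.

42.5°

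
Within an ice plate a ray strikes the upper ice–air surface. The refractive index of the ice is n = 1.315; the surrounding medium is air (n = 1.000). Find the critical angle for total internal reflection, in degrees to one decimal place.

49.5°

sin θ_c = n_air / n = 1.000 / 1.315 = 0.7605.
θ_c = arcsin(0.7605) = 49.50°.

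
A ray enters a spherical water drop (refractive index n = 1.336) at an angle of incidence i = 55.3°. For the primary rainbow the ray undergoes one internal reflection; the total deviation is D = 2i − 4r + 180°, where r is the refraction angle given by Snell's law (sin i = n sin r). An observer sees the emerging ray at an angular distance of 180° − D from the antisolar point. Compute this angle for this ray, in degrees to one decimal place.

sin r = sin 55.3° / 1.336 = 0.8221/1.336 = 0.6154; r = 37.98°.
D = 2·55.3° − 4·37.98° + 180° = 110.60° − 151.92° + 180° = 138.68°.
Angle from antisolar point = 180° − D = 41.32°.

41.3°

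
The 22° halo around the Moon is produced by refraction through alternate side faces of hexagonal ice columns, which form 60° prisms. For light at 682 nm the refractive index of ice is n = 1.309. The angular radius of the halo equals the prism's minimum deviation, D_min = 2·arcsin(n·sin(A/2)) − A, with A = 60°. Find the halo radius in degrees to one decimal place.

21.8°

n·sin(A/2) = 1.309 × sin 30° = 1.309 × 0.5000 = 0.6545.
D_min = 2·arcsin(0.6545) − 60° = 2 × 40.882° − 60° = 21.763°.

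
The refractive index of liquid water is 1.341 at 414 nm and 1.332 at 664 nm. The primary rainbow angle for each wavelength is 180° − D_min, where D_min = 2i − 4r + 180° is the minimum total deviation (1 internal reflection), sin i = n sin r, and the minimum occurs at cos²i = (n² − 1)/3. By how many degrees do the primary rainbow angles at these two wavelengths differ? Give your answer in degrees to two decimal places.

At 414 nm (n = 1.341): cos²i = 0.26609 → i = 58.946°, r = 39.705°, D_min = 139.071°, rainbow angle = 40.929°.
At 664 nm (n = 1.332): cos²i = 0.25807 → i = 59.469°, r = 40.290°, D_min = 137.776°, rainbow angle = 42.224°.
Angular width = |40.929° − 42.224°| = 1.295°.

1.29°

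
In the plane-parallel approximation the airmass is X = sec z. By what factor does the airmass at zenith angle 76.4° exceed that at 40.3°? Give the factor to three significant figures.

X(76.4°)/X(40.3°) = sec 76.4° / sec 40.3° = cos 40.3° / cos 76.4° = 0.7627/0.2351 = 3.2434.

3.24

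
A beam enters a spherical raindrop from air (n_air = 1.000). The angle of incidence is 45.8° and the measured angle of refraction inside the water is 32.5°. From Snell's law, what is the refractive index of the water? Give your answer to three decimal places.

1.334

n = sin θ_i / sin θ_r = sin 45.8° / sin 32.5° = 0.7169 / 0.5373 = 1.3343.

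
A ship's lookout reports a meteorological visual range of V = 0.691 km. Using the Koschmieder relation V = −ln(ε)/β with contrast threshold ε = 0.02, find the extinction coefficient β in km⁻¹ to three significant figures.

5.66 km⁻¹

β = −ln(0.02) / V = 3.912 / 0.691 = 5.6614 km⁻¹.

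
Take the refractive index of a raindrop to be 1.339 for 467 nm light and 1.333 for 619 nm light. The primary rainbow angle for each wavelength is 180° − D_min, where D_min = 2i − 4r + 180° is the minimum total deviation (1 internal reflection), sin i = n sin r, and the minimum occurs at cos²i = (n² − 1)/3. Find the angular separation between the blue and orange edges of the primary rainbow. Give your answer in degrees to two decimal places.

0.86°

At 467 nm (n = 1.339): cos²i = 0.26431 → i = 59.062°, r = 39.834°, D_min = 138.786°, rainbow angle = 41.214°.
At 619 nm (n = 1.333): cos²i = 0.25896 → i = 59.410°, r = 40.225°, D_min = 137.922°, rainbow angle = 42.078°.
Angular width = |41.214° − 42.078°| = 0.865°.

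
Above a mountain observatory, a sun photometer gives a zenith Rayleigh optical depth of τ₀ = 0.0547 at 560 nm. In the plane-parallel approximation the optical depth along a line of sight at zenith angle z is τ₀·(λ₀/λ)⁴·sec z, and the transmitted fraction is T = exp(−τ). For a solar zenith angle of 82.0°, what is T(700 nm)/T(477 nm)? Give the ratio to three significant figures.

Airmass: sec 82.0° = 7.1853.
τ(700 nm) = 0.0547 × (560/700)⁴ × 7.1853 = 0.0547 × 0.4096 × 7.1853 = 0.1610.
τ(477 nm) = 0.0547 × (560/477)⁴ × 7.1853 = 0.0547 × 1.8997 × 7.1853 = 0.7466.
T(700)/T(477) = exp(τ_B − τ_A) = exp(0.5857) = 1.7962.

1.80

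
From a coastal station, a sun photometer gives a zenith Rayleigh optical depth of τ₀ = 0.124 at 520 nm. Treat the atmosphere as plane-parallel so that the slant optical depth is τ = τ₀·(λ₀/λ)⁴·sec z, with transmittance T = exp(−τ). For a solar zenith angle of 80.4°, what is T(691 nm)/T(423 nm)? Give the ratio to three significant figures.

Airmass: sec 80.4° = 5.9963.
τ(691 nm) = 0.124 × (520/691)⁴ × 5.9963 = 0.124 × 0.3207 × 5.9963 = 0.2385.
τ(423 nm) = 0.124 × (520/423)⁴ × 5.9963 = 0.124 × 2.2838 × 5.9963 = 1.6981.
T(691)/T(423) = exp(τ_B − τ_A) = exp(1.4596) = 4.3044.

4.30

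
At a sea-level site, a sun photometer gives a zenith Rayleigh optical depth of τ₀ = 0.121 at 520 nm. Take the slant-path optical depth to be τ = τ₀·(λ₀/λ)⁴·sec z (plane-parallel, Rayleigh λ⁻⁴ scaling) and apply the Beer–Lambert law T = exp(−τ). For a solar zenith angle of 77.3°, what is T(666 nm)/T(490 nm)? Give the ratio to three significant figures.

1.64

Airmass: sec 77.3° = 4.5486.
τ(666 nm) = 0.121 × (520/666)⁴ × 4.5486 = 0.121 × 0.3716 × 4.5486 = 0.2045.
τ(490 nm) = 0.121 × (520/490)⁴ × 4.5486 = 0.121 × 1.2683 × 4.5486 = 0.6981.
T(666)/T(490) = exp(τ_B − τ_A) = exp(0.4935) = 1.6381.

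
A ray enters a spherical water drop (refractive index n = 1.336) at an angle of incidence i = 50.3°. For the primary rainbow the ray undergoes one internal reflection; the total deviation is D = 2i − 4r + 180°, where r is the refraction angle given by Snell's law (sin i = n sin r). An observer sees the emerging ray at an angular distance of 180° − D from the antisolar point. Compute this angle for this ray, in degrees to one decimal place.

sin r = sin 50.3° / 1.336 = 0.7694/1.336 = 0.5759; r = 35.16°.
D = 2·50.3° − 4·35.16° + 180° = 100.60° − 140.65° + 180° = 139.95°.
Angle from antisolar point = 180° − D = 40.05°.

40.1°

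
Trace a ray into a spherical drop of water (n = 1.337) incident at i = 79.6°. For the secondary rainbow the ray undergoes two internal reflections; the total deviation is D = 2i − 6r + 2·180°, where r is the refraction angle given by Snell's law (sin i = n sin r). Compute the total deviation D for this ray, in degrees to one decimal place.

sin r = sin 79.6° / 1.337 = 0.9836/1.337 = 0.7357; r = 47.36°.
D = 2·79.6° − 6·47.36° + 2·180° = 159.20° − 284.18° + 360° = 235.02°.

235.0°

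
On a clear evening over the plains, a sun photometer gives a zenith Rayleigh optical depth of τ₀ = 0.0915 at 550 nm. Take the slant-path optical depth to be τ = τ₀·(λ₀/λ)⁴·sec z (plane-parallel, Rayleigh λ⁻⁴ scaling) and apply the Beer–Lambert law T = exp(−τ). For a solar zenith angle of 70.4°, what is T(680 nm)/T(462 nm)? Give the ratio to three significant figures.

1.54

Airmass: sec 70.4° = 2.9811.
τ(680 nm) = 0.0915 × (550/680)⁴ × 2.9811 = 0.0915 × 0.4280 × 2.9811 = 0.1167.
τ(462 nm) = 0.0915 × (550/462)⁴ × 2.9811 = 0.0915 × 2.0086 × 2.9811 = 0.5479.
T(680)/T(462) = exp(τ_B − τ_A) = exp(0.4311) = 1.5390.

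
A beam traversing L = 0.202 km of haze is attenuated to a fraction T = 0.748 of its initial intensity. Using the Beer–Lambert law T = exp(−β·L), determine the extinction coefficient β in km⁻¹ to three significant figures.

1.44 km⁻¹

Beer–Lambert: T = exp(−βL) ⇒ β = −ln(T)/L = −ln(0.748)/0.202 = 0.2904/0.202 = 1.437 km⁻¹.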